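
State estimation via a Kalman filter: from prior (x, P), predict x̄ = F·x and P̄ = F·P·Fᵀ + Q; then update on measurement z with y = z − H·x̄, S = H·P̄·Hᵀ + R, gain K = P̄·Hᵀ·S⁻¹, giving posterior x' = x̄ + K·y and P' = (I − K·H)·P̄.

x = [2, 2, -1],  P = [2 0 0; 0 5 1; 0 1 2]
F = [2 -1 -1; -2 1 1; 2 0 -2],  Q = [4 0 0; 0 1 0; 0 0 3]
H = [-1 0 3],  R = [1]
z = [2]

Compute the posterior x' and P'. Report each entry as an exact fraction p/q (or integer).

x' = [54/109, -2/109, 95/109]
P' = [1848/109 -1328/109 623/109; -1328/109 1337/109 -451/109; 623/109 -451/109 222/109]

x̄ = F·x = [3, -3, 6]
P̄ = F·P·Fᵀ + Q = [21 -17 14; -17 18 -14; 14 -14 19]
y = z − H·x̄ = [-13]
S = H·P̄·Hᵀ + R = [109]
K = P̄·Hᵀ·S⁻¹ = [21/109; -25/109; 43/109]
x' = x̄ + K·y = [54/109, -2/109, 95/109]
P' = (I − K·H)·P̄ = [1848/109 -1328/109 623/109; -1328/109 1337/109 -451/109; 623/109 -451/109 222/109]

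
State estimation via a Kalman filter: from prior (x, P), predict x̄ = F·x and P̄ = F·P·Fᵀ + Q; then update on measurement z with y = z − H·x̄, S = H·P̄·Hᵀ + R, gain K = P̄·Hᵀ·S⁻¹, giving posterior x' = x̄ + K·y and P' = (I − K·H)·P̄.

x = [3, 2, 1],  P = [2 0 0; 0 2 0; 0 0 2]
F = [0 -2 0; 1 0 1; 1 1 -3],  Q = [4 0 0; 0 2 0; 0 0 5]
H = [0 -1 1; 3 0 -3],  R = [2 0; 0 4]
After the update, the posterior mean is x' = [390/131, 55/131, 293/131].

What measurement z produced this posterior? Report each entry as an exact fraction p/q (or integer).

z = [3, 3]

x̄ = F·x = [-4, 4, 2]
P̄ = F·P·Fᵀ + Q = [12 0 -4; 0 6 -4; -4 -4 27]
S = H·P̄·Hᵀ + R = [43 -105; -105 427]
K = P̄·Hᵀ·S⁻¹ = [119/262 411/1834; -215/524 -267/3668; 62/131 -93/917]
x' − x̄ = [914/131, -469/131, 31/131] = K·y
y = (KᵀK)⁻¹·Kᵀ·(x' − x̄) = [5, 21]
z = y + H·x̄ = [5, 21] + [-2, -18] = [3, 3]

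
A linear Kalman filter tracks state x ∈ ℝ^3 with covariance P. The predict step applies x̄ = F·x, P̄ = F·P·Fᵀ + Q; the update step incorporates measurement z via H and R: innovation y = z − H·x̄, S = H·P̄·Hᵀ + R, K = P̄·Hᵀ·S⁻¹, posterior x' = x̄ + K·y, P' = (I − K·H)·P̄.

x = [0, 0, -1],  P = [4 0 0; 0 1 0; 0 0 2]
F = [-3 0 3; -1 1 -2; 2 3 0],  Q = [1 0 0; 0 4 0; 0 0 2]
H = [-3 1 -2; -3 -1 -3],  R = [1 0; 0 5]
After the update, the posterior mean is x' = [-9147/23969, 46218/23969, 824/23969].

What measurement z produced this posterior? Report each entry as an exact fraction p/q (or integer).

x̄ = F·x = [-3, 2, 0]
P̄ = F·P·Fᵀ + Q = [55 0 -24; 0 17 -5; -24 -5 27]
S = H·P̄·Hᵀ + R = [353 285; 285 298]
K = P̄·Hᵀ·S⁻¹ = [-8361/23969 516/23969; 8616/23969 -8401/23969; 5014/23969 -5117/23969]
x' − x̄ = [62760/23969, -1720/23969, 824/23969] = K·y
y = (KᵀK)⁻¹·Kᵀ·(x' − x̄) = [-8, -8]
z = y + H·x̄ = [-8, -8] + [11, 7] = [3, -1]

z = [3, -1]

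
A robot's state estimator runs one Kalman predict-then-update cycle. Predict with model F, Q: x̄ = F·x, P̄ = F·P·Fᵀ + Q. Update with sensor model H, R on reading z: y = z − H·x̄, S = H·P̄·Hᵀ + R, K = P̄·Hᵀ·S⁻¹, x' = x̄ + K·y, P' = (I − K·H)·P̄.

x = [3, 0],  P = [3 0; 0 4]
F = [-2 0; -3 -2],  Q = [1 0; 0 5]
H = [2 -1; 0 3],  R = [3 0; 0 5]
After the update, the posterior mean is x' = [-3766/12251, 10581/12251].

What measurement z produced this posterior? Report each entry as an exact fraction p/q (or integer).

z = [-1, 3]

x̄ = F·x = [-6, -9]
P̄ = F·P·Fᵀ + Q = [13 18; 18 48]
S = H·P̄·Hᵀ + R = [31 -36; -36 437]
K = P̄·Hᵀ·S⁻¹ = [5440/12251 1962/12251; -60/12251 4032/12251]
x' − x̄ = [69740/12251, 120840/12251] = K·y
y = (KᵀK)⁻¹·Kᵀ·(x' − x̄) = [2, 30]
z = y + H·x̄ = [2, 30] + [-3, -27] = [-1, 3]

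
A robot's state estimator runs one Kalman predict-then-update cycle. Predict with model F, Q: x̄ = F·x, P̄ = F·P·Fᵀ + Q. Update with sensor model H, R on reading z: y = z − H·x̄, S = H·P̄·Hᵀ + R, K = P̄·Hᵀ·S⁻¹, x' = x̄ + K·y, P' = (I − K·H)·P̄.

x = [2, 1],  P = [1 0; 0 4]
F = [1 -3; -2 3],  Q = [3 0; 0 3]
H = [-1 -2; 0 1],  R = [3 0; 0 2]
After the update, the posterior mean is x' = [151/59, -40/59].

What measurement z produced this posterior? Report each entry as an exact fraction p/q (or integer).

z = [-3, -2]

x̄ = F·x = [-1, -1]
P̄ = F·P·Fᵀ + Q = [40 -38; -38 43]
S = H·P̄·Hᵀ + R = [63 -48; -48 45]
K = P̄·Hᵀ·S⁻¹ = [-68/177 -74/59; -32/177 45/59]
x' − x̄ = [210/59, 19/59] = K·y
y = (KᵀK)⁻¹·Kᵀ·(x' − x̄) = [-6, -1]
z = y + H·x̄ = [-6, -1] + [3, -1] = [-3, -2]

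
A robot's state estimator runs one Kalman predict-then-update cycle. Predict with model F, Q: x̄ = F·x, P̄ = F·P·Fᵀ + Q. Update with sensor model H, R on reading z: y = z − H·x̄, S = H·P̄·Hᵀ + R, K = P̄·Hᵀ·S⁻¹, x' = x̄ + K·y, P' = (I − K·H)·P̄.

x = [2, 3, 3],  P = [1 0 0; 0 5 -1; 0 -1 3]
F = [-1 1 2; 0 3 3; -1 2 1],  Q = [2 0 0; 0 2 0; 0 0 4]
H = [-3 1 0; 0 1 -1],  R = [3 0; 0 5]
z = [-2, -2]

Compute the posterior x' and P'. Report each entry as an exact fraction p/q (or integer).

x̄ = F·x = [7, 18, 7]
P̄ = F·P·Fᵀ + Q = [16 24 12; 24 56 30; 12 30 24]
y = z − H·x̄ = [1, -13]
S = H·P̄·Hᵀ + R = [59 -10; -10 25]
K = P̄·Hᵀ·S⁻¹ = [-96/275 468/1375; -28/275 1374/1375; -18/275 294/1375]
x' = x̄ + K·y = [3061/1375, 6748/1375, 5713/1375]
P' = (I − K·H)·P̄ = [4864/1375 13152/1375 10812/1375; 13152/1375 39036/1375 32166/1375; 10812/1375 32166/1375 30696/1375]

x' = [3061/1375, 6748/1375, 5713/1375]
P' = [4864/1375 13152/1375 10812/1375; 13152/1375 39036/1375 32166/1375; 10812/1375 32166/1375 30696/1375]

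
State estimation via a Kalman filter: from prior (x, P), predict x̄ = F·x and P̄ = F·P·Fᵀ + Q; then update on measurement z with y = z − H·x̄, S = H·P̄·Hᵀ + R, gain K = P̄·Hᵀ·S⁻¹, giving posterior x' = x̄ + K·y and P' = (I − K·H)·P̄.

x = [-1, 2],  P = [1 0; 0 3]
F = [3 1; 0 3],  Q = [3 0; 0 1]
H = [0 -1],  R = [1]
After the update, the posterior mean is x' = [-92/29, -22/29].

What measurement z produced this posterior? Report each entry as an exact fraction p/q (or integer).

x̄ = F·x = [-1, 6]
P̄ = F·P·Fᵀ + Q = [15 9; 9 28]
S = H·P̄·Hᵀ + R = [29]
K = P̄·Hᵀ·S⁻¹ = [-9/29; -28/29]
x' − x̄ = [-63/29, -196/29] = K·y
y = (KᵀK)⁻¹·Kᵀ·(x' − x̄) = [7]
z = y + H·x̄ = [7] + [-6] = [1]

z = [1]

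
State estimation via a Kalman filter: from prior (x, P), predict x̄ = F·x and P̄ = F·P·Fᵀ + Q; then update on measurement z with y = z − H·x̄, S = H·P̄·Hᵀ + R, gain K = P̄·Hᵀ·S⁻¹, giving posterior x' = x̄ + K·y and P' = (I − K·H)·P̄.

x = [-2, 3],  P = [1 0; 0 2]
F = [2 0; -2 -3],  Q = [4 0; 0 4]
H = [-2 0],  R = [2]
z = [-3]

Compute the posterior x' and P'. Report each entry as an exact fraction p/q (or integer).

x̄ = F·x = [-4, -5]
P̄ = F·P·Fᵀ + Q = [8 -4; -4 26]
y = z − H·x̄ = [-11]
S = H·P̄·Hᵀ + R = [34]
K = P̄·Hᵀ·S⁻¹ = [-8/17; 4/17]
x' = x̄ + K·y = [20/17, -129/17]
P' = (I − K·H)·P̄ = [8/17 -4/17; -4/17 410/17]

x' = [20/17, -129/17]
P' = [8/17 -4/17; -4/17 410/17]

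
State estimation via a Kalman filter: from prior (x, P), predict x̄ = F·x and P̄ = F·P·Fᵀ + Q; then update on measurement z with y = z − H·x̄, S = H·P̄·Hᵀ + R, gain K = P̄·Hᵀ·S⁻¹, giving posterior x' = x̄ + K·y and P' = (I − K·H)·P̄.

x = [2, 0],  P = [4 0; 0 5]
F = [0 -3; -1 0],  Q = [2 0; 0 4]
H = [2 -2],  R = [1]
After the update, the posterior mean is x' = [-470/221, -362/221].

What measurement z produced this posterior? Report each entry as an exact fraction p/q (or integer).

x̄ = F·x = [0, -2]
P̄ = F·P·Fᵀ + Q = [47 0; 0 8]
S = H·P̄·Hᵀ + R = [221]
K = P̄·Hᵀ·S⁻¹ = [94/221; -16/221]
x' − x̄ = [-470/221, 80/221] = K·y
y = (KᵀK)⁻¹·Kᵀ·(x' − x̄) = [-5]
z = y + H·x̄ = [-5] + [4] = [-1]

z = [-1]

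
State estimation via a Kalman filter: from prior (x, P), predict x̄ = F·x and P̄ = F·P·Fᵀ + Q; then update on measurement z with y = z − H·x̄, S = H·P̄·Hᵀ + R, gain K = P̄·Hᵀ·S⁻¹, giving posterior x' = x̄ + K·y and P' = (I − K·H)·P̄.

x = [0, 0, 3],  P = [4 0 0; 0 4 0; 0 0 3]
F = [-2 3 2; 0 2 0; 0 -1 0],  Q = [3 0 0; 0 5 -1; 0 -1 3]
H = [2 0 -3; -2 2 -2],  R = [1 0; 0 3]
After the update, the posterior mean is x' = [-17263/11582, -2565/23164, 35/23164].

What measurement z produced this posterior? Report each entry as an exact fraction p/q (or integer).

x̄ = F·x = [6, 0, 0]
P̄ = F·P·Fᵀ + Q = [67 24 -12; 24 21 -9; -12 -9 7]
S = H·P̄·Hᵀ + R = [476 -100; -100 167]
K = P̄·Hᵀ·S⁻¹ = [11095/34746 -3128/17373; 4575/23164 1101/5791; -8315/69492 -2077/17373]
x' − x̄ = [-86755/11582, -2565/23164, 35/23164] = K·y
y = (KᵀK)⁻¹·Kᵀ·(x' − x̄) = [-15, 15]
z = y + H·x̄ = [-15, 15] + [12, -12] = [-3, 3]

z = [-3, 3]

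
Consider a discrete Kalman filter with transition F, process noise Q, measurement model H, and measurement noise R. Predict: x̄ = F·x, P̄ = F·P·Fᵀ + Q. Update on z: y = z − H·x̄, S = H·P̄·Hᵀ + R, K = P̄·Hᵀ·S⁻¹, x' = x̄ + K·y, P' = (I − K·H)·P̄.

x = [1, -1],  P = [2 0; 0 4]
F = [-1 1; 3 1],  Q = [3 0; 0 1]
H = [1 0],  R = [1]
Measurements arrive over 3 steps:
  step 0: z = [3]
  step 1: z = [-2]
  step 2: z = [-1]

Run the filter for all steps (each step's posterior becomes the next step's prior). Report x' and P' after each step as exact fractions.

step 0: x' = [5/2, 1], P' = [9/10 -1/5; -1/5 113/5]
step 1: x' = [-553/279, 758/93], P' = [269/279 65/93; 65/93 523/31]
step 2: x' = [-1298/2851, -17595/2851], P' = [5423/5702 2145/2851; 2145/2851 54663/2851]

step 0: x̄ = F·x = [-2, 2]
step 0: P̄ = F·P·Fᵀ + Q = [9 -2; -2 23]
step 0: y = z − H·x̄ = [5]
step 0: S = H·P̄·Hᵀ + R = [10]
step 0: K = P̄·Hᵀ·S⁻¹ = [9/10; -1/5]
step 0: x' = x̄ + K·y = [5/2, 1]
step 0: P' = (I − K·H)·P̄ = [9/10 -1/5; -1/5 113/5]
step 1: x̄ = F·x = [-3/2, 17/2]
step 1: P̄ = F·P·Fᵀ + Q = [269/10 39/2; 39/2 61/2]
step 1: y = z − H·x̄ = [-1/2]
step 1: S = H·P̄·Hᵀ + R = [279/10]
step 1: K = P̄·Hᵀ·S⁻¹ = [269/279; 65/93]
step 1: x' = x̄ + K·y = [-553/279, 758/93]
step 1: P' = (I − K·H)·P̄ = [269/279 65/93; 65/93 523/31]
step 2: x̄ = F·x = [2827/279, 205/93]
step 2: P̄ = F·P·Fᵀ + Q = [5423/279 1430/93; 1430/93 953/31]
step 2: y = z − H·x̄ = [-3106/279]
step 2: S = H·P̄·Hᵀ + R = [5702/279]
step 2: K = P̄·Hᵀ·S⁻¹ = [5423/5702; 2145/2851]
step 2: x' = x̄ + K·y = [-1298/2851, -17595/2851]
step 2: P' = (I − K·H)·P̄ = [5423/5702 2145/2851; 2145/2851 54663/2851]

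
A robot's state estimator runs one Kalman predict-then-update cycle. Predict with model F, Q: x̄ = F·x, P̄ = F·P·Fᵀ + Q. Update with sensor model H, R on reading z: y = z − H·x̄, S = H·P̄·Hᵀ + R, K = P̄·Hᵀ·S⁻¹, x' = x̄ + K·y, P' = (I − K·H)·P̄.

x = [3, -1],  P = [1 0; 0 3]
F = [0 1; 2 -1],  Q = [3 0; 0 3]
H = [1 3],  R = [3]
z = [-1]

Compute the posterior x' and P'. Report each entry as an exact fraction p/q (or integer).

x̄ = F·x = [-1, 7]
P̄ = F·P·Fᵀ + Q = [6 -3; -3 10]
y = z − H·x̄ = [-21]
S = H·P̄·Hᵀ + R = [81]
K = P̄·Hᵀ·S⁻¹ = [-1/27; 1/3]
x' = x̄ + K·y = [-2/9, 0]
P' = (I − K·H)·P̄ = [53/9 -2; -2 1]

x' = [-2/9, 0]
P' = [53/9 -2; -2 1]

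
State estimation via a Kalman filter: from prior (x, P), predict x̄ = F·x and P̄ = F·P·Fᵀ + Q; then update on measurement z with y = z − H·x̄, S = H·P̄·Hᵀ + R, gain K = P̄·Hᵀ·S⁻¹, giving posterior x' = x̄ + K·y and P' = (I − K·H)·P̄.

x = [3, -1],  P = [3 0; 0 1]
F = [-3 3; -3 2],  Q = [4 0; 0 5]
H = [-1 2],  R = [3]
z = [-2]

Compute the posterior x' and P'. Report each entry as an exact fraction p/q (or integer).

x̄ = F·x = [-12, -11]
P̄ = F·P·Fᵀ + Q = [40 33; 33 36]
y = z − H·x̄ = [8]
S = H·P̄·Hᵀ + R = [55]
K = P̄·Hᵀ·S⁻¹ = [26/55; 39/55]
x' = x̄ + K·y = [-452/55, -293/55]
P' = (I − K·H)·P̄ = [1524/55 801/55; 801/55 459/55]

x' = [-452/55, -293/55]
P' = [1524/55 801/55; 801/55 459/55]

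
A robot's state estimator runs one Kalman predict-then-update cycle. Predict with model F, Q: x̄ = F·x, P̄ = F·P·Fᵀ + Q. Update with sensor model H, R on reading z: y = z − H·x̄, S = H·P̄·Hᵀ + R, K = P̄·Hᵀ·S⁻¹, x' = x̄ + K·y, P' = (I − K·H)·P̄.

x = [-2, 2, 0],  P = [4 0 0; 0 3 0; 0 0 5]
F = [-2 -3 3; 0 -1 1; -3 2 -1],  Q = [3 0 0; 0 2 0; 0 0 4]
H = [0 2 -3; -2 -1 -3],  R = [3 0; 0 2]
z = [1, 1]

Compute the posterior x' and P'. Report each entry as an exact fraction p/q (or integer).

x' = [-132469/416592, 24007/138864, -7985/46288]
P' = [1208189/416592 -192143/138864 -56935/46288; -192143/138864 51269/46288 28359/46288; -56935/46288 28359/46288 30365/46288]

x̄ = F·x = [-2, -2, 10]
P̄ = F·P·Fᵀ + Q = [91 24 -9; 24 10 -11; -9 -11 57]
y = z − H·x̄ = [35, 25]
S = H·P̄·Hᵀ + R = [688 376; 376 811]
K = P̄·Hᵀ·S⁻¹ = [128129/416592 -18919/52074; 17461/138864 -1547/17358; -11459/46288 -349/5786]
x' = x̄ + K·y = [-132469/416592, 24007/138864, -7985/46288]
P' = (I − K·H)·P̄ = [1208189/416592 -192143/138864 -56935/46288; -192143/138864 51269/46288 28359/46288; -56935/46288 28359/46288 30365/46288]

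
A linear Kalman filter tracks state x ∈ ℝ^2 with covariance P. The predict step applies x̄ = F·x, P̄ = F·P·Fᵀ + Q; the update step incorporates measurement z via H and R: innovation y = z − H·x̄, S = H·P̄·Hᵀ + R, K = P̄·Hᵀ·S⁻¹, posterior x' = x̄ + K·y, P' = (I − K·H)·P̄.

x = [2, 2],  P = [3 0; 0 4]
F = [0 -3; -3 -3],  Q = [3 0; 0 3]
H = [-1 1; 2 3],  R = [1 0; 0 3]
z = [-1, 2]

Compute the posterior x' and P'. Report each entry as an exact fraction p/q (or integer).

x̄ = F·x = [-6, -12]
P̄ = F·P·Fᵀ + Q = [39 36; 36 66]
y = z − H·x̄ = [5, 50]
S = H·P̄·Hᵀ + R = [34 84; 84 1185]
K = P̄·Hᵀ·S⁻¹ = [-6393/11078 1096/5539; 2145/5539 1110/5539]
x' = x̄ + K·y = [11167/11078, -243/5539]
P' = (I − K·H)·P̄ = [5151/11078 -621/5539; -621/5539 1524/5539]

x' = [11167/11078, -243/5539]
P' = [5151/11078 -621/5539; -621/5539 1524/5539]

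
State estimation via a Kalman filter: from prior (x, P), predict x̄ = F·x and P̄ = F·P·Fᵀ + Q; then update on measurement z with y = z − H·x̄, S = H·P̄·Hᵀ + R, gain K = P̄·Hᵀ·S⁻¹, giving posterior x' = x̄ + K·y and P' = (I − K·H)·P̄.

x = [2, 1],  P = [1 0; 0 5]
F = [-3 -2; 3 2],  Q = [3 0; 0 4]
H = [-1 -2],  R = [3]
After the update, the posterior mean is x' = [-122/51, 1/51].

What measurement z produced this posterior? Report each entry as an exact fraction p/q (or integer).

z = [3]

x̄ = F·x = [-8, 8]
P̄ = F·P·Fᵀ + Q = [32 -29; -29 33]
S = H·P̄·Hᵀ + R = [51]
K = P̄·Hᵀ·S⁻¹ = [26/51; -37/51]
x' − x̄ = [286/51, -407/51] = K·y
y = (KᵀK)⁻¹·Kᵀ·(x' − x̄) = [11]
z = y + H·x̄ = [11] + [-8] = [3]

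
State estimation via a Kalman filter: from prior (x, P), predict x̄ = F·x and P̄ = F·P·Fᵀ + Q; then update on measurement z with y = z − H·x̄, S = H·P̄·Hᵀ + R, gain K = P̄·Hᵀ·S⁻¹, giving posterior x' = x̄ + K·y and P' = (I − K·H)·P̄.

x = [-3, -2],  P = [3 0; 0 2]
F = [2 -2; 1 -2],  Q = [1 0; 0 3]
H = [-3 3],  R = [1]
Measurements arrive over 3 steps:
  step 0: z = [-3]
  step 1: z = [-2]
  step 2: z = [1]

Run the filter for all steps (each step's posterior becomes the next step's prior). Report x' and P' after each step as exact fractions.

step 0: x̄ = F·x = [-2, 1]
step 0: P̄ = F·P·Fᵀ + Q = [21 14; 14 14]
step 0: y = z − H·x̄ = [-12]
step 0: S = H·P̄·Hᵀ + R = [64]
step 0: K = P̄·Hᵀ·S⁻¹ = [-21/64; 0]
step 0: x' = x̄ + K·y = [31/16, 1]
step 0: P' = (I − K·H)·P̄ = [903/64 14; 14 14]
step 1: x̄ = F·x = [15/8, -1/16]
step 1: P̄ = F·P·Fᵀ + Q = [23/16 7/32; 7/32 1095/64]
step 1: y = z − H·x̄ = [61/16]
step 1: S = H·P̄·Hᵀ + R = [10495/64]
step 1: K = P̄·Hᵀ·S⁻¹ = [-234/10495; 3243/10495]
step 1: x' = x̄ + K·y = [18786/10495, 11708/10495]
step 1: P' = (I − K·H)·P̄ = [14231/10495 14153/10495; 14153/10495 15234/10495]
step 2: x̄ = F·x = [14156/10495, -926/2099]
step 2: P̄ = F·P·Fᵀ + Q = [15131/10495 896/2099; 896/2099 10008/2099]
step 2: y = z − H·x̄ = [66853/10495]
step 2: S = H·P̄·Hᵀ + R = [516394/10495]
step 2: K = P̄·Hᵀ·S⁻¹ = [-31953/516394; 68340/258197]
step 2: x' = x̄ + K·y = [492989/516394, 321418/258197]
step 2: P' = (I − K·H)·P̄ = [647219/516394 318284/258197; 318284/258197 341064/258197]

step 0: x' = [31/16, 1], P' = [903/64 14; 14 14]
step 1: x' = [18786/10495, 11708/10495], P' = [14231/10495 14153/10495; 14153/10495 15234/10495]
step 2: x' = [492989/516394, 321418/258197], P' = [647219/516394 318284/258197; 318284/258197 341064/258197]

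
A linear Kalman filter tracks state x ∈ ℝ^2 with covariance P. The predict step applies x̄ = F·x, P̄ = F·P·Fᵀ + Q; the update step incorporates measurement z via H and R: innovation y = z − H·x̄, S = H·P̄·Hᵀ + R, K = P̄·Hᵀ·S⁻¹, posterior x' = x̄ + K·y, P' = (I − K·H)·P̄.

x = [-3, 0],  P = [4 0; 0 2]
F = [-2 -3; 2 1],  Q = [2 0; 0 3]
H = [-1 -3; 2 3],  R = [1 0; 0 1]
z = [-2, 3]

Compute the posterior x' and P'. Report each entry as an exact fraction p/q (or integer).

x' = [3060/2611, 583/2611]
P' = [4932/2611 -2470/2611; -2470/2611 1381/2611]

x̄ = F·x = [6, -6]
P̄ = F·P·Fᵀ + Q = [36 -22; -22 21]
y = z − H·x̄ = [-14, 9]
S = H·P̄·Hᵀ + R = [94 -63; -63 70]
K = P̄·Hᵀ·S⁻¹ = [354/373 2454/2611; -239/373 -797/2611]
x' = x̄ + K·y = [3060/2611, 583/2611]
P' = (I − K·H)·P̄ = [4932/2611 -2470/2611; -2470/2611 1381/2611]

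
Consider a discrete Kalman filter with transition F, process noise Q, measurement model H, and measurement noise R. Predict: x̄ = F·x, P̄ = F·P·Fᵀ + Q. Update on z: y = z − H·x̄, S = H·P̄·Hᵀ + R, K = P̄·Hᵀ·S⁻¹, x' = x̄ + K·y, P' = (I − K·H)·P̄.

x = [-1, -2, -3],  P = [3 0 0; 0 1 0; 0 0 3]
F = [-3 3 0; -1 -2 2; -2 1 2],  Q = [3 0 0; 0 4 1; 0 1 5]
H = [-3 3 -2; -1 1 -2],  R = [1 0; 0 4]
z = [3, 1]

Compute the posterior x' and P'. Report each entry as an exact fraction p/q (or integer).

x̄ = F·x = [-3, -1, -6]
P̄ = F·P·Fᵀ + Q = [39 3 21; 3 23 17; 21 17 30]
y = z − H·x̄ = [-15, -13]
S = H·P̄·Hᵀ + R = [673 320; 320 196]
K = P̄·Hᵀ·S⁻¹ = [-370/2459 -749/4918; 798/2459 -2957/4918; 1592/7377 -5008/7377]
x' = x̄ + K·y = [6083/4918, 9583/4918, -3038/7377]
P' = (I − K·H)·P̄ = [11190/2459 11754/2459 1031/2459; 11754/2459 15110/2459 4635/2459; 1031/2459 4635/2459 15422/7377]

x' = [6083/4918, 9583/4918, -3038/7377]
P' = [11190/2459 11754/2459 1031/2459; 11754/2459 15110/2459 4635/2459; 1031/2459 4635/2459 15422/7377]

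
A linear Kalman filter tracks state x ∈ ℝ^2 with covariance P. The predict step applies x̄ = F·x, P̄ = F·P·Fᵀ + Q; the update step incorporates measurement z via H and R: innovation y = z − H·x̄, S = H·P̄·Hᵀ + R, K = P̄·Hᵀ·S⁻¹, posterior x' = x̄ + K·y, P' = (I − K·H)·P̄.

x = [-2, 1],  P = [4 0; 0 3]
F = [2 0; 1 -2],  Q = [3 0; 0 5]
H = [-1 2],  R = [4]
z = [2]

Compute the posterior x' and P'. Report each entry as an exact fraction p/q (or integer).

x' = [-106/25, -32/25]
P' = [472/25 234/25; 234/25 419/75]

x̄ = F·x = [-4, -4]
P̄ = F·P·Fᵀ + Q = [19 8; 8 21]
y = z − H·x̄ = [6]
S = H·P̄·Hᵀ + R = [75]
K = P̄·Hᵀ·S⁻¹ = [-1/25; 34/75]
x' = x̄ + K·y = [-106/25, -32/25]
P' = (I − K·H)·P̄ = [472/25 234/25; 234/25 419/75]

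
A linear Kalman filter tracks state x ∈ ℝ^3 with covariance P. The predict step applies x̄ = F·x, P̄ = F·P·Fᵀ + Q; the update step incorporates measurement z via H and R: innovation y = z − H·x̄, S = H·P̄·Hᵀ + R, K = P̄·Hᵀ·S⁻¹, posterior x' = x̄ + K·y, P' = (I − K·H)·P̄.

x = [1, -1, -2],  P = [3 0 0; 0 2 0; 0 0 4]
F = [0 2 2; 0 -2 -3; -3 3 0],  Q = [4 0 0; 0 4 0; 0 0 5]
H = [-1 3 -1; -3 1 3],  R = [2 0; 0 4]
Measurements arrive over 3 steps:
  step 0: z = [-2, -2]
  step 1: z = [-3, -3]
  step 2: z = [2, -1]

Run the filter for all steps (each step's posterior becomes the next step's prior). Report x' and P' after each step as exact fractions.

step 0: x' = [25142/108799, -69004/108799, -25548/108799], P' = [366660/108799 207904/108799 289716/108799; 207904/108799 141368/108799 170656/108799; 289716/108799 170656/108799 269896/108799]
step 1: x' = [-1365478012/6372358481, -8277712796/6372358481, -5519880973/6372358481], P' = [16294451604/6372358481 9144761712/6372358481 12366275076/6372358481; 9144761712/6372358481 6503627388/6372358481 7310142540/6372358481; 12366275076/6372358481 7310142540/6372358481 11711483372/6372358481]
step 2: x' = [-367995745484738/281348641873743, -22656862117621/93782880624581, -465047266293836/281348641873743], P' = [719180161366252/281348641873743 134510009575312/93782880624581 545728039744348/281348641873743; 134510009575312/93782880624581 95643420942928/93782880624581 107501105304928/93782880624581; 545728039744348/281348641873743 107501105304928/93782880624581 516790200175744/281348641873743]

step 0: x̄ = F·x = [-6, 8, -6]
step 0: P̄ = F·P·Fᵀ + Q = [28 -32 12; -32 48 -12; 12 -12 50]
step 0: y = z − H·x̄ = [-38, -10]
step 0: S = H·P̄·Hᵀ + R = [800 302; 302 658]
step 0: K = P̄·Hᵀ·S⁻¹ = [-16332/108799 -5732/108799; 22772/108799 7406/108799; -23822/108799 27799/108799]
step 0: x' = x̄ + K·y = [25142/108799, -69004/108799, -25548/108799]
step 0: P' = (I − K·H)·P̄ = [366660/108799 207904/108799 289716/108799; 207904/108799 141368/108799 170656/108799; 289716/108799 170656/108799 269896/108799]
step 1: x̄ = F·x = [-189104/108799, 214652/108799, -282438/108799]
step 1: P̄ = F·P·Fᵀ + Q = [3445500/108799 -3891408/108799 -1113576/108799; -3891408/108799 5477604/108799 1470756/108799; -1113576/108799 1470756/108799 1373975/108799]
step 1: y = z − H·x̄ = [-1441895/108799, -261047/108799]
step 1: S = H·P̄·Hᵀ + R = [66632269/108799 73327515/108799; 73327515/108799 101505427/108799]
step 1: K = P̄·Hᵀ·S⁻¹ = [-613220772/6372358481 -659941968/6372358481; 1527988956/6372358481 249942468/6372358481; -1073665414/6372358481 1336441857/6372358481]
step 1: x' = x̄ + K·y = [-1365478012/6372358481, -8277712796/6372358481, -5519880973/6372358481]
step 1: P' = (I − K·H)·P̄ = [16294451604/6372358481 9144761712/6372358481 12366275076/6372358481; 9144761712/6372358481 6503627388/6372358481 7310142540/6372358481; 12366275076/6372358481 7310142540/6372358481 11711483372/6372358481]
step 2: x̄ = F·x = [-27595187538/6372358481, 33115068511/6372358481, -20736704352/6372358481]
step 2: P̄ = F·P·Fᵀ + Q = [156831017284/6372358481 -169384835184/6372358481 -46183601160/6372358481; -169384835184/6372358481 244629004304/6372358481 61351998768/6372358481; -46183601160/6372358481 61351998768/6372358481 72438792517/6372358481]
step 2: y = z − H·x̄ = [-134932380461/6372358481, -60062876550/6372358481]
step 2: S = H·P̄·Hᵀ + R = [2999505381675/6372358481 3171728029197/6372358481; 3171728029197/6372358481 4549272551029/6372358481]
step 2: K = P̄·Hᵀ·S⁻¹ = [-27159057466396/281348641873743 -9735528011648/93782880624581; 22459573974272/93782880624581 3654177032944/93782880624581; -47504146087870/281348641873743 19640816434081/93782880624581]
step 2: x' = x̄ + K·y = [-367995745484738/281348641873743, -22656862117621/93782880624581, -465047266293836/281348641873743]
step 2: P' = (I − K·H)·P̄ = [719180161366252/281348641873743 134510009575312/93782880624581 545728039744348/281348641873743; 134510009575312/93782880624581 95643420942928/93782880624581 107501105304928/93782880624581; 545728039744348/281348641873743 107501105304928/93782880624581 516790200175744/281348641873743]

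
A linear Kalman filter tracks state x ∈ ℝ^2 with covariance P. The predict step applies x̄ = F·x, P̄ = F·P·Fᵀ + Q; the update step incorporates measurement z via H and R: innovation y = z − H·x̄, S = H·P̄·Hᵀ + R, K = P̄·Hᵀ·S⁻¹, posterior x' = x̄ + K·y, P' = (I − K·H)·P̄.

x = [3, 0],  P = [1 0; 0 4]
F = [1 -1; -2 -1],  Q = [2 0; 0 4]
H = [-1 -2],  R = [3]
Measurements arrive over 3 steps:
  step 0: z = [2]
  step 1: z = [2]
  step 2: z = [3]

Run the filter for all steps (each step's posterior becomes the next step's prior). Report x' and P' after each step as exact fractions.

step 0: x̄ = F·x = [3, -6]
step 0: P̄ = F·P·Fᵀ + Q = [7 2; 2 12]
step 0: y = z − H·x̄ = [-7]
step 0: S = H·P̄·Hᵀ + R = [66]
step 0: K = P̄·Hᵀ·S⁻¹ = [-1/6; -13/33]
step 0: x' = x̄ + K·y = [25/6, -107/33]
step 0: P' = (I − K·H)·P̄ = [31/6 -7/3; -7/3 58/33]
step 1: x̄ = F·x = [163/22, -56/11]
step 1: P̄ = F·P·Fᵀ + Q = [299/22 -120/11; -120/11 188/11]
step 1: y = z − H·x̄ = [-17/22]
step 1: S = H·P̄·Hᵀ + R = [909/22]
step 1: K = P̄·Hᵀ·S⁻¹ = [181/909; -512/909]
step 1: x' = x̄ + K·y = [6595/909, -4232/909]
step 1: P' = (I − K·H)·P̄ = [10865/909 -5704/909; -5704/909 3620/909]
step 2: x̄ = F·x = [1203/101, -2986/303]
step 2: P̄ = F·P·Fᵀ + Q = [3079/101 -2646/101; -2646/101 3100/101]
step 2: y = z − H·x̄ = [-1454/303]
step 2: S = H·P̄·Hᵀ + R = [5198/101]
step 2: K = P̄·Hᵀ·S⁻¹ = [2213/5198; -1777/2599]
step 2: x' = x̄ + K·y = [76940/7797, -51256/7797]
step 2: P' = (I − K·H)·P̄ = [109973/5198 -29153/2599; -29153/2599 17242/2599]

step 0: x' = [25/6, -107/33], P' = [31/6 -7/3; -7/3 58/33]
step 1: x' = [6595/909, -4232/909], P' = [10865/909 -5704/909; -5704/909 3620/909]
step 2: x' = [76940/7797, -51256/7797], P' = [109973/5198 -29153/2599; -29153/2599 17242/2599]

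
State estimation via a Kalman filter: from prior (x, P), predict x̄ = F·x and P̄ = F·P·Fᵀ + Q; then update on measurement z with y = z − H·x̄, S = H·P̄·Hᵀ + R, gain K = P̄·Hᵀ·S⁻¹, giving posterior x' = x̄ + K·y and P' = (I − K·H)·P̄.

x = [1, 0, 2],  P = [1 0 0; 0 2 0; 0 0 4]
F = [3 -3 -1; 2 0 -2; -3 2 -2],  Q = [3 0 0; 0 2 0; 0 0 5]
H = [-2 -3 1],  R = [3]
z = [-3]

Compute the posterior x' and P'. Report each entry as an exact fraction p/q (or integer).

x' = [1, -2, -7]
P' = [3061/535 -2842/535 -2773/535; -2842/535 4714/535 8206/535; -2773/535 8206/535 19174/535]

x̄ = F·x = [1, -2, -7]
P̄ = F·P·Fᵀ + Q = [34 14 -13; 14 22 10; -13 10 38]
y = z − H·x̄ = [0]
S = H·P̄·Hᵀ + R = [535]
K = P̄·Hᵀ·S⁻¹ = [-123/535; -84/535; 34/535]
x' = x̄ + K·y = [1, -2, -7]
P' = (I − K·H)·P̄ = [3061/535 -2842/535 -2773/535; -2842/535 4714/535 8206/535; -2773/535 8206/535 19174/535]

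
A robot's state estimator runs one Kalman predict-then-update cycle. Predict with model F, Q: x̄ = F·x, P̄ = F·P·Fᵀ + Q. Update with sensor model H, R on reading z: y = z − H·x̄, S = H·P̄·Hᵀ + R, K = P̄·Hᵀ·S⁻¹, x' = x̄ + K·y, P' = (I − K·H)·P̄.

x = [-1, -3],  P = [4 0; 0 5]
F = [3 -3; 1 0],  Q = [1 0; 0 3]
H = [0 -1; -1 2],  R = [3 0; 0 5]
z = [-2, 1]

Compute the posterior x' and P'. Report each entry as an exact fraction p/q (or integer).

x̄ = F·x = [6, -1]
P̄ = F·P·Fᵀ + Q = [82 12; 12 7]
y = z − H·x̄ = [-3, 9]
S = H·P̄·Hᵀ + R = [10 -2; -2 67]
K = P̄·Hᵀ·S⁻¹ = [-460/333 -302/333; -155/222 1/111]
x' = x̄ + K·y = [220/111, 87/74]
P' = (I − K·H)·P̄ = [4270/333 460/111; 460/111 155/74]

x' = [220/111, 87/74]
P' = [4270/333 460/111; 460/111 155/74]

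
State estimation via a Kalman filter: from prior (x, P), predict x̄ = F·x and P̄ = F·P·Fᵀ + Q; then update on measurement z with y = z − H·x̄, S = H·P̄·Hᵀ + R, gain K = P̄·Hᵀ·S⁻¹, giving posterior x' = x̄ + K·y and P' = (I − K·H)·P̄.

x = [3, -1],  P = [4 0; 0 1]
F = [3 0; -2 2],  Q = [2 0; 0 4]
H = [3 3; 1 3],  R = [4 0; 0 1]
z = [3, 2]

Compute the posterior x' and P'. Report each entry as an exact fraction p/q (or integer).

x̄ = F·x = [9, -8]
P̄ = F·P·Fᵀ + Q = [38 -24; -24 24]
y = z − H·x̄ = [0, 17]
S = H·P̄·Hᵀ + R = [130 42; 42 111]
K = P̄·Hᵀ·S⁻¹ = [1015/2111 -3092/6333; -336/2111 1040/2111]
x' = x̄ + K·y = [4433/6333, 792/2111]
P' = (I − K·H)·P̄ = [7636/6333 -1192/2111; -1192/2111 744/2111]

x' = [4433/6333, 792/2111]
P' = [7636/6333 -1192/2111; -1192/2111 744/2111]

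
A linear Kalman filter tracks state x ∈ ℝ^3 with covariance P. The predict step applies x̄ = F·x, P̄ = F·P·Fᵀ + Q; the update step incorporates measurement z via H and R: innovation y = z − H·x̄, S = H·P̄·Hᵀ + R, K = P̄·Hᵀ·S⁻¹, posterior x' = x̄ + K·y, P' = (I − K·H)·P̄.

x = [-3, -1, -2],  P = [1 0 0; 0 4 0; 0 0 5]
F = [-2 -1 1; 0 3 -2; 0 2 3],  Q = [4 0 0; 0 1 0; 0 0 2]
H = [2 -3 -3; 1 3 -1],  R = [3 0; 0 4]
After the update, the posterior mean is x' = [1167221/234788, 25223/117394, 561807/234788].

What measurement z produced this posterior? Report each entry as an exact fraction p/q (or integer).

x̄ = F·x = [5, 1, -8]
P̄ = F·P·Fᵀ + Q = [17 -22 7; -22 57 -6; 7 -6 63]
S = H·P̄·Hᵀ + R = [1223 -355; -355 487]
K = P̄·Hᵀ·S⁻¹ = [18593/469576 -40443/469576; -20457/234788 59815/234788; -102729/469576 -146237/469576]
x' − x̄ = [-6719/234788, -92171/117394, 2440111/234788] = K·y
y = (KᵀK)⁻¹·Kᵀ·(x' − x̄) = [-29, -13]
z = y + H·x̄ = [-29, -13] + [31, 16] = [2, 3]

z = [2, 3]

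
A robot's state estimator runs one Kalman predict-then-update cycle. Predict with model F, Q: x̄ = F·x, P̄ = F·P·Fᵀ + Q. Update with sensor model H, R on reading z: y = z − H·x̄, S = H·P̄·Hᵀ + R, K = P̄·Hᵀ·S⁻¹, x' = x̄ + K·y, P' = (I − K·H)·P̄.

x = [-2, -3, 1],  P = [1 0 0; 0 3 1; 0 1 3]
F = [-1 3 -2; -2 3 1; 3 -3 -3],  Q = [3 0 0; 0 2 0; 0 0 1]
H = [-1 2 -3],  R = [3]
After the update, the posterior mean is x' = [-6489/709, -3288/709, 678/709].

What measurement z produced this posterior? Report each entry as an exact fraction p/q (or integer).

x̄ = F·x = [-9, -4, 0]
P̄ = F·P·Fᵀ + Q = [31 20 -15; 20 42 -54; -15 -54 82]
S = H·P̄·Hᵀ + R = [1418]
K = P̄·Hᵀ·S⁻¹ = [27/709; 113/709; -339/1418]
x' − x̄ = [-108/709, -452/709, 678/709] = K·y
y = (KᵀK)⁻¹·Kᵀ·(x' − x̄) = [-4]
z = y + H·x̄ = [-4] + [1] = [-3]

z = [-3]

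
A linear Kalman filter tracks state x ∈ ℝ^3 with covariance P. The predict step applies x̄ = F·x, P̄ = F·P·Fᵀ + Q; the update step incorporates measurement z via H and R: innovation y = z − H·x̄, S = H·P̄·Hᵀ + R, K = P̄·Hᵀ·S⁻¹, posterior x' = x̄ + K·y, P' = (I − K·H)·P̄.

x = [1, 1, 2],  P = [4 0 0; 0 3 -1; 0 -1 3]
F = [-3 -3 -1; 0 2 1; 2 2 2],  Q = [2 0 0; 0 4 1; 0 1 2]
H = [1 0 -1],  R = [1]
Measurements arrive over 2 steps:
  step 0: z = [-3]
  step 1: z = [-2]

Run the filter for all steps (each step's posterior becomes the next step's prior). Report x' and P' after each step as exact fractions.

step 0: x̄ = F·x = [-8, 4, 8]
step 0: P̄ = F·P·Fᵀ + Q = [62 -16 -40; -16 15 13; -40 13 34]
step 0: y = z − H·x̄ = [13]
step 0: S = H·P̄·Hᵀ + R = [177]
step 0: K = P̄·Hᵀ·S⁻¹ = [34/59; -29/177; -74/177]
step 0: x' = x̄ + K·y = [-30/59, 331/177, 454/177]
step 0: P' = (I − K·H)·P̄ = [190/59 42/59 156/59; 42/59 1814/177 155/177; 156/59 155/177 542/177]
step 1: x̄ = F·x = [-1177/177, 372/59, 1390/177]
step 1: P̄ = F·P·Fᵀ + Q = [28358/177 -4787/59 -21884/177; -4787/59 3042/59 3629/59; -21884/177 3629/59 18050/177]
step 1: y = z − H·x̄ = [2213/177]
step 1: S = H·P̄·Hᵀ + R = [90353/177]
step 1: K = P̄·Hᵀ·S⁻¹ = [50242/90353; -25248/90353; -39934/90353]
step 1: x' = x̄ + K·y = [27345/90353, 254012/90353, 210264/90353]
step 1: P' = (I − K·H)·P̄ = [214530/90353 -164121/90353 164288/90353; -164121/90353 1057062/90353 -138873/90353; 164288/90353 -138873/90353 204222/90353]

step 0: x' = [-30/59, 331/177, 454/177], P' = [190/59 42/59 156/59; 42/59 1814/177 155/177; 156/59 155/177 542/177]
step 1: x' = [27345/90353, 254012/90353, 210264/90353], P' = [214530/90353 -164121/90353 164288/90353; -164121/90353 1057062/90353 -138873/90353; 164288/90353 -138873/90353 204222/90353]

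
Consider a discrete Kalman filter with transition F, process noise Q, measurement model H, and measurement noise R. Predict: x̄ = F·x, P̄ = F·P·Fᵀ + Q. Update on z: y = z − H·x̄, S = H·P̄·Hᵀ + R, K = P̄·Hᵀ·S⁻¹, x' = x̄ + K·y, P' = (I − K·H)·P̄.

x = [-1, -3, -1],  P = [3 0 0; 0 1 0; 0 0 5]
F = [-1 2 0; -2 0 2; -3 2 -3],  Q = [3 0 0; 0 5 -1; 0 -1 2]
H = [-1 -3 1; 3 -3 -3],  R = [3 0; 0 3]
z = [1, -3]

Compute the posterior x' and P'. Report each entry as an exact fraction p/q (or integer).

x' = [-512689/93845, -128/93845, -416624/93845]
P' = [781544/93845 2958/93845 783029/93845; 2958/93845 19441/93845 -8697/93845; 783029/93845 -8697/93845 819494/93845]

x̄ = F·x = [-5, 0, 0]
P̄ = F·P·Fᵀ + Q = [10 6 13; 6 37 -13; 13 -13 78]
y = z − H·x̄ = [-4, 12]
S = H·P̄·Hᵀ + R = [512 33; 33 552]
K = P̄·Hᵀ·S⁻¹ = [-2463/93845 -4443/93845; -23326/93845 -7786/93845; 20852/93845 -27768/93845]
x' = x̄ + K·y = [-512689/93845, -128/93845, -416624/93845]
P' = (I − K·H)·P̄ = [781544/93845 2958/93845 783029/93845; 2958/93845 19441/93845 -8697/93845; 783029/93845 -8697/93845 819494/93845]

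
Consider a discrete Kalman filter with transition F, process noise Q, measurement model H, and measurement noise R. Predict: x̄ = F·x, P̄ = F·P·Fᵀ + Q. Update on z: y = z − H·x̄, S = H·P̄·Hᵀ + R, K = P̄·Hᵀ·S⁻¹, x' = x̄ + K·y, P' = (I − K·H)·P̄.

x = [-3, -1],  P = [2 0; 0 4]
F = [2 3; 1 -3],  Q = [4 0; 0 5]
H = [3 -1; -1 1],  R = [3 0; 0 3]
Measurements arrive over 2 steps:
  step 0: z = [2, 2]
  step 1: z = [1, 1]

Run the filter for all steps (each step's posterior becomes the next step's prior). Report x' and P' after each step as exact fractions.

step 0: x' = [3037/6635, 2972/6635], P' = [6672/6635 12192/6635; 12192/6635 31587/6635]
step 1: x' = [24191542/39654181, 42005837/39654181], P' = [28645017/39654181 45813729/39654181; 45813729/39654181 123712212/39654181]

step 0: x̄ = F·x = [-9, 0]
step 0: P̄ = F·P·Fᵀ + Q = [48 -32; -32 43]
step 0: y = z − H·x̄ = [29, -7]
step 0: S = H·P̄·Hᵀ + R = [670 -315; -315 158]
step 0: K = P̄·Hᵀ·S⁻¹ = [2608/6635 368/1327; 1663/6635 1293/1327]
step 0: x' = x̄ + K·y = [3037/6635, 2972/6635]
step 0: P' = (I − K·H)·P̄ = [6672/6635 12192/6635; 12192/6635 31587/6635]
step 1: x̄ = F·x = [2998/1327, -5879/6635]
step 1: P̄ = F·P·Fᵀ + Q = [96763/1327 -61503/1327; -61503/1327 250978/6635]
step 1: y = z − H·x̄ = [-44214/6635, 27504/6635]
step 1: S = H·P̄·Hᵀ + R = [6470308/6635 -2932483/6635; -2932483/6635 1369728/6635]
step 1: K = P̄·Hᵀ·S⁻¹ = [13373774/39654181 5722904/39654181; 4576325/39654181 25966161/39654181]
step 1: x' = x̄ + K·y = [24191542/39654181, 42005837/39654181]
step 1: P' = (I − K·H)·P̄ = [28645017/39654181 45813729/39654181; 45813729/39654181 123712212/39654181]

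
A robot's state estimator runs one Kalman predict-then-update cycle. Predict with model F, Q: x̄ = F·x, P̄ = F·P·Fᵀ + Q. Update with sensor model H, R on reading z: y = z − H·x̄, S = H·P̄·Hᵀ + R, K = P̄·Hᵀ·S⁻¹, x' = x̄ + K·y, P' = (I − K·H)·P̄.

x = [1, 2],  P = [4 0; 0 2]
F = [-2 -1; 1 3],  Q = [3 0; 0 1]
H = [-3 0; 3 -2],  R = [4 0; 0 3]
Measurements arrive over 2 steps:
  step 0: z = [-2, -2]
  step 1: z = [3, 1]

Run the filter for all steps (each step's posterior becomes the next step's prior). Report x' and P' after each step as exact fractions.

step 0: x̄ = F·x = [-4, 7]
step 0: P̄ = F·P·Fᵀ + Q = [21 -14; -14 23]
step 0: y = z − H·x̄ = [-14, 24]
step 0: S = H·P̄·Hᵀ + R = [193 -273; -273 452]
step 0: K = P̄·Hᵀ·S⁻¹ = [-3633/12707 364/12707; -5040/12707 -5518/12707]
step 0: x' = x̄ + K·y = [8770/12707, 27077/12707]
step 0: P' = (I − K·H)·P̄ = [4844/12707 6720/12707; 6720/12707 18357/12707]
step 1: x̄ = F·x = [-44617/12707, 90001/12707]
step 1: P̄ = F·P·Fᵀ + Q = [102734/12707 -111799/12707; -111799/12707 223084/12707]
step 1: y = z − H·x̄ = [-95730/12707, 326560/12707]
step 1: S = H·P̄·Hᵀ + R = [975434/12707 -1595400/12707; -1595400/12707 3196651/12707]
step 1: K = P̄·Hᵀ·S⁻¹ = [-5382093/22539581 1063600/22539581; -13753179/45079162 -8942815/22539581]
step 1: x' = x̄ + K·y = [-11260841/22539581, -18374512/22539581]
step 1: P' = (I − K·H)·P̄ = [7176124/22539581 9168786/22539581; 9168786/22539581 54334803/45079162]

step 0: x' = [8770/12707, 27077/12707], P' = [4844/12707 6720/12707; 6720/12707 18357/12707]
step 1: x' = [-11260841/22539581, -18374512/22539581], P' = [7176124/22539581 9168786/22539581; 9168786/22539581 54334803/45079162]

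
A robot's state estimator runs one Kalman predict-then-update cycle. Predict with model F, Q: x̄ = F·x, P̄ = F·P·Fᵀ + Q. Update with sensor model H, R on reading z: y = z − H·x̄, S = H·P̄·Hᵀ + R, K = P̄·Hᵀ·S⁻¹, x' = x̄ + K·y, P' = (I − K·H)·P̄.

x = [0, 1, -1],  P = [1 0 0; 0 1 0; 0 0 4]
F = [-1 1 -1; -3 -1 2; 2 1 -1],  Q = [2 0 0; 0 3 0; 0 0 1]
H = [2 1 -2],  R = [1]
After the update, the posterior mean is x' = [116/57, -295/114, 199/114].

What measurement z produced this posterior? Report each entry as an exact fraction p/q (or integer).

z = [-2]

x̄ = F·x = [2, -3, 2]
P̄ = F·P·Fᵀ + Q = [8 -6 3; -6 29 -15; 3 -15 10]
S = H·P̄·Hᵀ + R = [114]
K = P̄·Hᵀ·S⁻¹ = [2/57; 47/114; -29/114]
x' − x̄ = [2/57, 47/114, -29/114] = K·y
y = (KᵀK)⁻¹·Kᵀ·(x' − x̄) = [1]
z = y + H·x̄ = [1] + [-3] = [-2]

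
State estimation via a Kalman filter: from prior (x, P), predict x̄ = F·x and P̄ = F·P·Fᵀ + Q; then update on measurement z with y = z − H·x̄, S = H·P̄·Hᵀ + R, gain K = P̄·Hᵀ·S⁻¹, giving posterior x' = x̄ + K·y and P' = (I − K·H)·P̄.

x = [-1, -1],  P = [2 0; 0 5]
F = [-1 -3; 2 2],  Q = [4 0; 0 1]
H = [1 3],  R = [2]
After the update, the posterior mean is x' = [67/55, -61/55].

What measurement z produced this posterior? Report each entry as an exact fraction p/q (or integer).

x̄ = F·x = [4, -4]
P̄ = F·P·Fᵀ + Q = [51 -34; -34 29]
S = H·P̄·Hᵀ + R = [110]
K = P̄·Hᵀ·S⁻¹ = [-51/110; 53/110]
x' − x̄ = [-153/55, 159/55] = K·y
y = (KᵀK)⁻¹·Kᵀ·(x' − x̄) = [6]
z = y + H·x̄ = [6] + [-8] = [-2]

z = [-2]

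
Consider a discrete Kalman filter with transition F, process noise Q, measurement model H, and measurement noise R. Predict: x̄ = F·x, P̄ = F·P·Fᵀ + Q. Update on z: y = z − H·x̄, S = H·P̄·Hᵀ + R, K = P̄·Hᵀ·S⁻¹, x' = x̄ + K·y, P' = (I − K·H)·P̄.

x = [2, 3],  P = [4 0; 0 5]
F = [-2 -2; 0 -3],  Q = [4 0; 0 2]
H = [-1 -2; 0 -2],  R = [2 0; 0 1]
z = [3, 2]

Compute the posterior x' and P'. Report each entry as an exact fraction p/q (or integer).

x̄ = F·x = [-10, -9]
P̄ = F·P·Fᵀ + Q = [40 30; 30 47]
y = z − H·x̄ = [-25, -16]
S = H·P̄·Hᵀ + R = [350 248; 248 189]
K = P̄·Hᵀ·S⁻¹ = [-2010/2323 1900/2323; -62/2323 -1074/2323]
x' = x̄ + K·y = [-3380/2323, -2173/2323]
P' = (I − K·H)·P̄ = [5920/2323 -950/2323; -950/2323 537/2323]

x' = [-3380/2323, -2173/2323]
P' = [5920/2323 -950/2323; -950/2323 537/2323]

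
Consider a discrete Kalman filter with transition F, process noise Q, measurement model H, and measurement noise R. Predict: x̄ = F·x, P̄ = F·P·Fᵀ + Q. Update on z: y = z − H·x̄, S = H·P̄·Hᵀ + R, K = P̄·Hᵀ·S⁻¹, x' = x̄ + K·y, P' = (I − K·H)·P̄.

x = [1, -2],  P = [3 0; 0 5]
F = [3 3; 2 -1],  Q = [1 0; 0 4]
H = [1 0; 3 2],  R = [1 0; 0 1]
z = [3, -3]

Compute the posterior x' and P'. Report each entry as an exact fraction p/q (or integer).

x' = [15723/6947, -33256/6947]
P' = [6169/6947 -9141/6947; -9141/6947 15261/6947]

x̄ = F·x = [-3, 4]
P̄ = F·P·Fᵀ + Q = [73 3; 3 21]
y = z − H·x̄ = [6, -2]
S = H·P̄·Hᵀ + R = [74 225; 225 778]
K = P̄·Hᵀ·S⁻¹ = [6169/6947 225/6947; -9141/6947 3099/6947]
x' = x̄ + K·y = [15723/6947, -33256/6947]
P' = (I − K·H)·P̄ = [6169/6947 -9141/6947; -9141/6947 15261/6947]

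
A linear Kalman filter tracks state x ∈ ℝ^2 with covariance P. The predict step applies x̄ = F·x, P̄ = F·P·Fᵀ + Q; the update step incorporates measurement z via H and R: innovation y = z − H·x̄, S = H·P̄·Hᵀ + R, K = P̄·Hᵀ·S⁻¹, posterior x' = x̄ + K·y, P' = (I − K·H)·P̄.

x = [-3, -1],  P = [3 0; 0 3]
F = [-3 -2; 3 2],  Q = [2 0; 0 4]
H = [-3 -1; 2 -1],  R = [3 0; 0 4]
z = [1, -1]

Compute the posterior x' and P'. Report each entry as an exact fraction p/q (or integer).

x̄ = F·x = [11, -11]
P̄ = F·P·Fᵀ + Q = [41 -39; -39 43]
y = z − H·x̄ = [23, -34]
S = H·P̄·Hᵀ + R = [181 -242; -242 367]
K = P̄·Hᵀ·S⁻¹ = [-1546/7863 1573/7863; -708/2621 -1331/2621]
x' = x̄ + K·y = [-849/2621, 139/2621]
P' = (I − K·H)·P̄ = [2186/7863 -640/2621; -640/2621 4044/2621]

x' = [-849/2621, 139/2621]
P' = [2186/7863 -640/2621; -640/2621 4044/2621]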